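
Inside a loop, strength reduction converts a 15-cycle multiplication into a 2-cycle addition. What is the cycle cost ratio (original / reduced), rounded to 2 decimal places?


Ratio = mult_cost / add_cost = 15 / 2 = 7.5

7.5


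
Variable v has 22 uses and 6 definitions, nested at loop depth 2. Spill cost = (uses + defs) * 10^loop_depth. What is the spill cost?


uses + defs = 22 + 6 = 28
10^2 = 100
Spill cost = 28 * 100 = 2800

2800


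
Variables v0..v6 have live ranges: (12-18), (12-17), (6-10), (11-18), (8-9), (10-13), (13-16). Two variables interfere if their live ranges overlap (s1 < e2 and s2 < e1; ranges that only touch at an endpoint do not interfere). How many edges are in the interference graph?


Check all pairs for overlapping intervals.
Two intervals (s1,e1) and (s2,e2) overlap if s1 < e2 and s2 < e1.
v0 (12-18) vs v1..v6: overlaps v1, v3, v5, v6 -> 4
v1 (12-17) vs v2..v6: overlaps v3, v5, v6 -> 3
v2 (6-10) vs v3..v6: overlaps v4 -> 1
v3 (11-18) vs v4..v6: overlaps v5, v6 -> 2
v4 (8-9) vs v5..v6: overlaps none -> 0
v5 (10-13) vs v6: overlaps none -> 0
Total overlapping pairs = 4 + 3 + 1 + 2 + 0 + 0 = 10

10


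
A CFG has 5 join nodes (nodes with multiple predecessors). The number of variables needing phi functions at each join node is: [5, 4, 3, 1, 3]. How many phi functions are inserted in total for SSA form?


Total phi functions = sum of phi functions at each join node
= 5 + 4 + 3 + 1 + 3 = 16

16


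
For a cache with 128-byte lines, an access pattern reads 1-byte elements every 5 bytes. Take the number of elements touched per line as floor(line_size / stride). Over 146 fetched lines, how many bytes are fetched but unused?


Elements per line = floor(128 / 5) = 25
Bytes used per line = 25 * 1 = 25
Wasted per line = 128 - 25 = 103
Total wasted = 103 * 146 = 15038

15038


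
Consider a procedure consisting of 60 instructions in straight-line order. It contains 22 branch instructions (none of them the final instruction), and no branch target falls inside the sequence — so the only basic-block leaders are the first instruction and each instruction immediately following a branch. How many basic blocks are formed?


With no in-sequence branch targets, the leaders are the first instruction plus the instruction after each branch.
Number of basic blocks = branches + 1
= 22 + 1 = 23

23


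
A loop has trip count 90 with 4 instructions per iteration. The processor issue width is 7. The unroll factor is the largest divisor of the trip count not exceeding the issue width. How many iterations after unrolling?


Largest divisor of 90 <= 7 is 6
New iterations = 90 / 6 = 15

15


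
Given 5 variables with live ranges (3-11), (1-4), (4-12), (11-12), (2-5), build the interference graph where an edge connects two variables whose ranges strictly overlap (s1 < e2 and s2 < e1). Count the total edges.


Check all pairs for overlapping intervals.
Two intervals (s1,e1) and (s2,e2) overlap if s1 < e2 and s2 < e1.
v0 (3-11) vs v1..v4: overlaps v1, v2, v4 -> 3
v1 (1-4) vs v2..v4: overlaps v4 -> 1
v2 (4-12) vs v3..v4: overlaps v3, v4 -> 2
v3 (11-12) vs v4: overlaps none -> 0
Total overlapping pairs = 3 + 1 + 2 + 0 = 6

6


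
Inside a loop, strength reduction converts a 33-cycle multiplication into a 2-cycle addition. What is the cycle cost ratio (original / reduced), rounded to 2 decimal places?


Ratio = mult_cost / add_cost = 33 / 2 = 16.5

16.5


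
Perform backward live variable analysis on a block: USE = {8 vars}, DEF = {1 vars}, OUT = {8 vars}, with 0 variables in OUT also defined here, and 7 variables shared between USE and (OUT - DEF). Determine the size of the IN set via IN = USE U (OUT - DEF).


OUT - DEF: 8 - 0 = 8
|IN| = |USE| + |OUT - DEF| - |USE ∩ (OUT - DEF)| = 8 + 8 - 7 = 9

9


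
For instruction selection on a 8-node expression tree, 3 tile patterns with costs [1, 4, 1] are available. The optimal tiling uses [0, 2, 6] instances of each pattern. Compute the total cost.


Total cost = sum(count_i * cost_i)
= 0*1 + 2*4 + 6*1
= 14

14


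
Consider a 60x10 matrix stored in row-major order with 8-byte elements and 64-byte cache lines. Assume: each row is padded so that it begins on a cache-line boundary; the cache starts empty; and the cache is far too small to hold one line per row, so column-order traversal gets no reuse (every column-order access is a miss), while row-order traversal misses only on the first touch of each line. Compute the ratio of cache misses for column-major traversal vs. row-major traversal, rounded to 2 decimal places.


Each row occupies 10 * 8 = 80 bytes and starts on a line boundary, so it spans ceil(80 / 64) = 2 cache lines.
Row-major traversal misses (one per line touched): 60 * ceil(10 * 8 / 64) = 120
Column-major traversal misses (no reuse, every access misses): 60 * 10 = 600
Ratio = 600 / 120 = 5.0

5.0


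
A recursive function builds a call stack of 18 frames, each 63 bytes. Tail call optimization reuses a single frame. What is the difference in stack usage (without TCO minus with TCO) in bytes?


Without TCO: 18 * 63 = 1134 bytes
With TCO: reuse 1 frame = 63 bytes
Savings = 1134 - 63 = 1071

1071


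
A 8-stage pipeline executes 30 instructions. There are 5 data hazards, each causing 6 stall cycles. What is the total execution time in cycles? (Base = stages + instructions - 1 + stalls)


Base cycles = 8 + 30 - 1 = 37
Total stalls = 5 * 6 = 30
Total = 37 + 30 = 67

67


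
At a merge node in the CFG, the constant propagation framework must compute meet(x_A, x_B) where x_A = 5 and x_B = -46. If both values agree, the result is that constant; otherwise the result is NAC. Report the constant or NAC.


Meet operation: if both paths give the same constant, result is that constant; if they differ, result is NAC (not-a-constant).
Path A: 5, Path B: -46 -> differ
Result: not-a-constant -> NAC

NAC


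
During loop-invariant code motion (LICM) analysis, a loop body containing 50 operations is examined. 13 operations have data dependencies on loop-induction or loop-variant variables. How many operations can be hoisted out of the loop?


Invariant candidates = total - loop-dependent
= 50 - 13 = 37

37


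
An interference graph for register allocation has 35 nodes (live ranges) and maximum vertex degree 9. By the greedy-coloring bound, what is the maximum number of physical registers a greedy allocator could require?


Greedy coloring never needs more than (max_degree + 1) colors: when coloring a vertex, at most max_degree neighbors are already colored.
Upper bound = 9 + 1 = 10

10


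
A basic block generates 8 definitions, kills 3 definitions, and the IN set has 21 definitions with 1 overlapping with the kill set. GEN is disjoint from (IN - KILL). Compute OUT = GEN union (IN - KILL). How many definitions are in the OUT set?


IN - KILL: 21 - 1 = 20 surviving definitions
OUT = GEN + surviving = 8 + 20 = 28

28


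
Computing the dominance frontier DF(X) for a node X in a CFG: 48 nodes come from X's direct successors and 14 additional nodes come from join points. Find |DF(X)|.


DF(X) = direct successor contributions + join point contributions
= 48 + 14 = 62

62


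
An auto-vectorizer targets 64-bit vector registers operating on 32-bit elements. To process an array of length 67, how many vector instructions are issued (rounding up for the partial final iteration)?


Width = 64 / 32 = 2 elements per vector op
Iterations = ceil(67 / 2) = 34

34


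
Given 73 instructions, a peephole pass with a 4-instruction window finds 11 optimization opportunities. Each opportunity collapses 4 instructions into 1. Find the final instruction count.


Each match removes 3 instructions.
Total removed = 11 * 3 = 33
Remaining = 73 - 33 = 40

40


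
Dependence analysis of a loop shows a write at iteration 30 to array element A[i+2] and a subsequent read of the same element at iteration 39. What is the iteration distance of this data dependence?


Distance = read iteration - write iteration
= 39 - 30 = 9

9


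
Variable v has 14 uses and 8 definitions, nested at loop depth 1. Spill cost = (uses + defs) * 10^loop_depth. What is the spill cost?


uses + defs = 14 + 8 = 22
10^1 = 10
Spill cost = 22 * 10 = 220

220


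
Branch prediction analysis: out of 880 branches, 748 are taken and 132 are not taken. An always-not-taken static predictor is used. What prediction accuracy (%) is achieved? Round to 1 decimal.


Predictor: always-not-taken
Correct predictions = 132
Accuracy = 132 / 880 * 100 = 15.0%

15.0


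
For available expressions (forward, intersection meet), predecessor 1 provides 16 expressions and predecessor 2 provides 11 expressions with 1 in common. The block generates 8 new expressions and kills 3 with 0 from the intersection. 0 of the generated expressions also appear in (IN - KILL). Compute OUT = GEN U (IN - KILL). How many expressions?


IN = intersection of predecessors = 1
IN - KILL = 1 - 0 = 1
|OUT| = |GEN| + |IN - KILL| - |GEN ∩ (IN - KILL)| = 8 + 1 - 0 = 9

9


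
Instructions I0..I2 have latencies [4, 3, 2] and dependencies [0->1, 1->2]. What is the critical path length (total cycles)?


Compute longest path through dependency graph: dist(Ik) = max over predecessors of dist + latency(Ik).
dist(I0) = latency 4 = 4
dist(I1) = dist(I0) + 3 = 4 + 3 = 7
dist(I2) = dist(I1) + 2 = 7 + 2 = 9
Critical path = max dist = 9

9


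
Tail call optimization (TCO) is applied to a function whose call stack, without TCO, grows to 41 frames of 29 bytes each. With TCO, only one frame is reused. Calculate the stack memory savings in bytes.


Without TCO: 41 * 29 = 1189 bytes
With TCO: reuse 1 frame = 29 bytes
Savings = 1189 - 29 = 1160

1160


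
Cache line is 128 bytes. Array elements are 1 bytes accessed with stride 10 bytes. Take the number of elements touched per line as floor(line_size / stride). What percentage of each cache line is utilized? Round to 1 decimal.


Elements per cache line = floor(128 / 10) = 12
Bytes used = 12 * 1 = 12
Utilization = 12 / 128 * 100 = 9.4%

9.4


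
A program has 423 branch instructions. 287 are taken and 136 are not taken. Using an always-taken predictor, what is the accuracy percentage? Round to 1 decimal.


Predictor: always-taken
Correct predictions = 287
Accuracy = 287 / 423 * 100 = 67.8%

67.8


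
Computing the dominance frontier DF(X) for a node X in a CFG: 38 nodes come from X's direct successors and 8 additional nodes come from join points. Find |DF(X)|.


DF(X) = direct successor contributions + join point contributions
= 38 + 8 = 46

46


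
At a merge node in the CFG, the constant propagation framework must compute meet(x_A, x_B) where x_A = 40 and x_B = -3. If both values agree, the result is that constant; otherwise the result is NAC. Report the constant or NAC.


Meet operation: if both paths give the same constant, result is that constant; if they differ, result is NAC (not-a-constant).
Path A: 40, Path B: -3 -> differ
Result: not-a-constant -> NAC

NAC


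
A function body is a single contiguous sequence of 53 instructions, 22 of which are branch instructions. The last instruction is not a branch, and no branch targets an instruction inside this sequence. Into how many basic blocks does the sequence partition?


With no in-sequence branch targets, the leaders are the first instruction plus the instruction after each branch.
Number of basic blocks = branches + 1
= 22 + 1 = 23

23


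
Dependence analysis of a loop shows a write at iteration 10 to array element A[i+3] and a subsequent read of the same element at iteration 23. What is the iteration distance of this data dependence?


Distance = read iteration - write iteration
= 23 - 10 = 13

13


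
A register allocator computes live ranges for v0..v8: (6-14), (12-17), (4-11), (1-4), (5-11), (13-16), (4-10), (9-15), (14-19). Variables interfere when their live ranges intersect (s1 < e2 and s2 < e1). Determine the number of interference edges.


Check all pairs for overlapping intervals.
Two intervals (s1,e1) and (s2,e2) overlap if s1 < e2 and s2 < e1.
v0 (6-14) vs v1..v8: overlaps v1, v2, v4, v5, v6, v7 -> 6
v1 (12-17) vs v2..v8: overlaps v5, v7, v8 -> 3
v2 (4-11) vs v3..v8: overlaps v4, v6, v7 -> 3
v3 (1-4) vs v4..v8: overlaps none -> 0
v4 (5-11) vs v5..v8: overlaps v6, v7 -> 2
v5 (13-16) vs v6..v8: overlaps v7, v8 -> 2
v6 (4-10) vs v7..v8: overlaps v7 -> 1
v7 (9-15) vs v8: overlaps v8 -> 1
Total overlapping pairs = 6 + 3 + 3 + 0 + 2 + 2 + 1 + 1 = 18

18


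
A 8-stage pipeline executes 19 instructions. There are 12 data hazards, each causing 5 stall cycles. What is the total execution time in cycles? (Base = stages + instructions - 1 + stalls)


Base cycles = 8 + 19 - 1 = 26
Total stalls = 12 * 5 = 60
Total = 26 + 60 = 86

86


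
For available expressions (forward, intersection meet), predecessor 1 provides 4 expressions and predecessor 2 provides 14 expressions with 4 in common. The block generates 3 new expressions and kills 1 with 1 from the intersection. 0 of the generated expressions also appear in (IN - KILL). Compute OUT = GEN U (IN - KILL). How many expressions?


IN = intersection of predecessors = 4
IN - KILL = 4 - 1 = 3
|OUT| = |GEN| + |IN - KILL| - |GEN ∩ (IN - KILL)| = 3 + 3 - 0 = 6

6


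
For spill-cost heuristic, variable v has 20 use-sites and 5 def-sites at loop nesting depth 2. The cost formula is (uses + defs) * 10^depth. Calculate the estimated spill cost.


uses + defs = 20 + 5 = 25
10^2 = 100
Spill cost = 25 * 100 = 2500

2500


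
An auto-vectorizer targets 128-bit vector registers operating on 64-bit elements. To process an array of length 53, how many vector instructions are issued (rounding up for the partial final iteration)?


Width = 128 / 64 = 2 elements per vector op
Iterations = ceil(53 / 2) = 27

27


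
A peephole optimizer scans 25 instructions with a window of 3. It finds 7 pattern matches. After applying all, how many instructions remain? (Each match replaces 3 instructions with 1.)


Each match removes 2 instructions.
Total removed = 7 * 2 = 14
Remaining = 25 - 14 = 11

11


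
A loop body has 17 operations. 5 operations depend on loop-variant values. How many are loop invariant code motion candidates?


Invariant candidates = total - loop-dependent
= 17 - 5 = 12

12


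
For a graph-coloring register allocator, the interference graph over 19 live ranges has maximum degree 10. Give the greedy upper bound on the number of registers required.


Greedy coloring never needs more than (max_degree + 1) colors: when coloring a vertex, at most max_degree neighbors are already colored.
Upper bound = 10 + 1 = 11

11


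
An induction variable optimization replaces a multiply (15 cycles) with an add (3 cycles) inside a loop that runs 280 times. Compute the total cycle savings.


Per-iteration saving = 15 - 3 = 12
Total saved = 280 * 12 = 3360

3360


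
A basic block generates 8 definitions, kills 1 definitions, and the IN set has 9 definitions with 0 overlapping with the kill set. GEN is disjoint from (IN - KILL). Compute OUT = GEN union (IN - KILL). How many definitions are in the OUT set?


IN - KILL: 9 - 0 = 9 surviving definitions
OUT = GEN + surviving = 8 + 9 = 17

17


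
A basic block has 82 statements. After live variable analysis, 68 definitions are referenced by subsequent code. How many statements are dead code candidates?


Dead code = total statements - live definitions
= 82 - 68 = 14

14


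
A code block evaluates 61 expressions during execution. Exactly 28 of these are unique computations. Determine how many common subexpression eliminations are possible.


CSE count = total expressions - unique expressions
= 61 - 28 = 33

33


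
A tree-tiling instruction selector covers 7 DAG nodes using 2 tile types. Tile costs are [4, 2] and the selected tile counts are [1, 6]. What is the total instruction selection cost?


Total cost = sum(count_i * cost_i)
= 1*4 + 6*2
= 16

16


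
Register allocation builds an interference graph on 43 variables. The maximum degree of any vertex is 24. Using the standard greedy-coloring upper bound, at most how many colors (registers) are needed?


Greedy coloring never needs more than (max_degree + 1) colors: when coloring a vertex, at most max_degree neighbors are already colored.
Upper bound = 24 + 1 = 25

25


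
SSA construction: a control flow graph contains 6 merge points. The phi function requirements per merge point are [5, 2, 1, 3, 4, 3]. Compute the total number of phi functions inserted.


Total phi functions = sum of phi functions at each join node
= 5 + 2 + 1 + 3 + 4 + 3 = 18

18


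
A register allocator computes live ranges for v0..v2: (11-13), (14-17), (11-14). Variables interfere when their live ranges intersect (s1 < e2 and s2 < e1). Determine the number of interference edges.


Check all pairs for overlapping intervals.
Two intervals (s1,e1) and (s2,e2) overlap if s1 < e2 and s2 < e1.
v0 (11-13) vs v1..v2: overlaps v2 -> 1
v1 (14-17) vs v2: overlaps none -> 0
Total overlapping pairs = 1 + 0 = 1

1


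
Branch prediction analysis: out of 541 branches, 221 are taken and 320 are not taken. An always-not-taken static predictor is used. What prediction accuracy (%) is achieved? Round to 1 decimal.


Predictor: always-not-taken
Correct predictions = 320
Accuracy = 320 / 541 * 100 = 59.1%

59.1


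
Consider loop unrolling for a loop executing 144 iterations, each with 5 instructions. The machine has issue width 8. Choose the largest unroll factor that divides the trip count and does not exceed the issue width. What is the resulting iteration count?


Largest divisor of 144 <= 8 is 8
New iterations = 144 / 8 = 18

18


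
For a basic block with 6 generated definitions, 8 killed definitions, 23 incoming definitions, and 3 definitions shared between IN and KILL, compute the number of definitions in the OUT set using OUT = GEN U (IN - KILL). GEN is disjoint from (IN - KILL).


IN - KILL: 23 - 3 = 20 surviving definitions
OUT = GEN + surviving = 6 + 20 = 26

26


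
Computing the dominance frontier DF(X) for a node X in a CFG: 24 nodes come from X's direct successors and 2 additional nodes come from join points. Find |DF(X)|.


DF(X) = direct successor contributions + join point contributions
= 24 + 2 = 26

26


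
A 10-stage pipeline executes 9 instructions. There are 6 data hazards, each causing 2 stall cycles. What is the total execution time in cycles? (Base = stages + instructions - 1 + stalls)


Base cycles = 10 + 9 - 1 = 18
Total stalls = 6 * 2 = 12
Total = 18 + 12 = 30

30


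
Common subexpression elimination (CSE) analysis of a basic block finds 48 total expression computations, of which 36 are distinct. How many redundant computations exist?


CSE count = total expressions - unique expressions
= 48 - 36 = 12

12


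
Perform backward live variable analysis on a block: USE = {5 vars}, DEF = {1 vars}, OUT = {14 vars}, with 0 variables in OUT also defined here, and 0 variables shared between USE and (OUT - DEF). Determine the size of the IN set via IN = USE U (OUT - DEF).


OUT - DEF: 14 - 0 = 14
|IN| = |USE| + |OUT - DEF| - |USE ∩ (OUT - DEF)| = 5 + 14 - 0 = 19

19


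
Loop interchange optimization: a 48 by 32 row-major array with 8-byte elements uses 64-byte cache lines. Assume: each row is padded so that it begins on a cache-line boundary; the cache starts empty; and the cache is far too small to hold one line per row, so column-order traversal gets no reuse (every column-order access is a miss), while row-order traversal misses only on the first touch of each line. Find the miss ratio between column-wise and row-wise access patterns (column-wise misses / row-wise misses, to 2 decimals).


Each row occupies 32 * 8 = 256 bytes and starts on a line boundary, so it spans ceil(256 / 64) = 4 cache lines.
Row-major traversal misses (one per line touched): 48 * ceil(32 * 8 / 64) = 192
Column-major traversal misses (no reuse, every access misses): 48 * 32 = 1536
Ratio = 1536 / 192 = 8.0

8.0


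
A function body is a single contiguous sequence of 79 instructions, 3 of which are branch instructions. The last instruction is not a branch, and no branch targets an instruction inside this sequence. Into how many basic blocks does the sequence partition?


With no in-sequence branch targets, the leaders are the first instruction plus the instruction after each branch.
Number of basic blocks = branches + 1
= 3 + 1 = 4

4


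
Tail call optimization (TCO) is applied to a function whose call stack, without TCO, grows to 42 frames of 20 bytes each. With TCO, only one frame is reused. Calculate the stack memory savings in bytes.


Without TCO: 42 * 20 = 840 bytes
With TCO: reuse 1 frame = 20 bytes
Savings = 840 - 20 = 820

820


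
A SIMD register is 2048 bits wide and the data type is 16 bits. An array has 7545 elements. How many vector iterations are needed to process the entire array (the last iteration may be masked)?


Width = 2048 / 16 = 128 elements per vector op
Iterations = ceil(7545 / 128) = 59

59


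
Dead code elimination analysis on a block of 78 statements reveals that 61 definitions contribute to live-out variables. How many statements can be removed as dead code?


Dead code = total statements - live definitions
= 78 - 61 = 17

17


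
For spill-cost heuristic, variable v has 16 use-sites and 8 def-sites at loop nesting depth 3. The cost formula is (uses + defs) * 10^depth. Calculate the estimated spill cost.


uses + defs = 16 + 8 = 24
10^3 = 1000
Spill cost = 24 * 1000 = 24000

24000


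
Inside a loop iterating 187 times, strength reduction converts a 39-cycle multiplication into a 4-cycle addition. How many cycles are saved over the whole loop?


Per-iteration saving = 39 - 4 = 35
Total saved = 187 * 35 = 6545

6545


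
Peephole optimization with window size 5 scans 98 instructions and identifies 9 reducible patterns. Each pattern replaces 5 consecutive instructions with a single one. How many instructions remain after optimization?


Each match removes 4 instructions.
Total removed = 9 * 4 = 36
Remaining = 98 - 36 = 62

62


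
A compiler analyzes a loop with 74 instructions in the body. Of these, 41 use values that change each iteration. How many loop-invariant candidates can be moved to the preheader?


Invariant candidates = total - loop-dependent
= 74 - 41 = 33

33


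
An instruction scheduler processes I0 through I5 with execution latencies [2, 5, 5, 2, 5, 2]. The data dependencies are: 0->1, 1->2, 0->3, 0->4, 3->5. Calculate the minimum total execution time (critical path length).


Compute longest path through dependency graph: dist(Ik) = max over predecessors of dist + latency(Ik).
dist(I0) = latency 2 = 2
dist(I1) = dist(I0) + 5 = 2 + 5 = 7
dist(I2) = dist(I1) + 5 = 7 + 5 = 12
dist(I3) = dist(I0) + 2 = 2 + 2 = 4
dist(I4) = dist(I0) + 5 = 2 + 5 = 7
dist(I5) = dist(I3) + 2 = 4 + 2 = 6
Critical path = max dist = 12

12


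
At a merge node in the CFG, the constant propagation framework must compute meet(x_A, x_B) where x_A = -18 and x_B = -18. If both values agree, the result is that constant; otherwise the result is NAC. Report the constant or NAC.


Meet operation: if both paths give the same constant, result is that constant; if they differ, result is NAC (not-a-constant).
Path A: -18, Path B: -18 -> equal
Result: constant -> -18

-18


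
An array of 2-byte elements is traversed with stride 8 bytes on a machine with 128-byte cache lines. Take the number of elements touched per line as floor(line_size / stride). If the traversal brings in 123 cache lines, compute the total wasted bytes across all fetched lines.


Elements per line = floor(128 / 8) = 16
Bytes used per line = 16 * 2 = 32
Wasted per line = 128 - 32 = 96
Total wasted = 96 * 123 = 11808

11808


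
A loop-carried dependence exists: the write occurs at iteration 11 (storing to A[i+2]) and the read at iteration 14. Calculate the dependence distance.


Distance = read iteration - write iteration
= 14 - 11 = 3

3


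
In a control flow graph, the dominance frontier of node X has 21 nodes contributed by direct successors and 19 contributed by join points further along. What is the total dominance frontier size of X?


DF(X) = direct successor contributions + join point contributions
= 21 + 19 = 40

40


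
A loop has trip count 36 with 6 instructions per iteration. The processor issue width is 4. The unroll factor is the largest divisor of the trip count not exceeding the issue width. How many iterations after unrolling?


Largest divisor of 36 <= 4 is 4
New iterations = 36 / 4 = 9

9


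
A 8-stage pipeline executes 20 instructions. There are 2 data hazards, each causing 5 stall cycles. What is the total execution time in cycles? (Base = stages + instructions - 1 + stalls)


Base cycles = 8 + 20 - 1 = 27
Total stalls = 2 * 5 = 10
Total = 27 + 10 = 37

37


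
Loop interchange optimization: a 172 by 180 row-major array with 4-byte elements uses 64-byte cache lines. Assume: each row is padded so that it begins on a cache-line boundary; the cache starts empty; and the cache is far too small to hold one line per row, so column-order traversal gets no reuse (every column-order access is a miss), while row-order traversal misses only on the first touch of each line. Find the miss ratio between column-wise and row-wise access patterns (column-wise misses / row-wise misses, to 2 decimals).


Each row occupies 180 * 4 = 720 bytes and starts on a line boundary, so it spans ceil(720 / 64) = 12 cache lines.
Row-major traversal misses (one per line touched): 172 * ceil(180 * 4 / 64) = 2064
Column-major traversal misses (no reuse, every access misses): 172 * 180 = 30960
Ratio = 30960 / 2064 = 15.0

15.0


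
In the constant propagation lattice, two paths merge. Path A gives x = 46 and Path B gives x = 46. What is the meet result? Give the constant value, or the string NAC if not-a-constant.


Meet operation: if both paths give the same constant, result is that constant; if they differ, result is NAC (not-a-constant).
Path A: 46, Path B: 46 -> equal
Result: constant -> 46

46


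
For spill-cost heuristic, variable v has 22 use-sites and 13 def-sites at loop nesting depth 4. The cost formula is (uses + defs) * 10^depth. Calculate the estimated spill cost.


uses + defs = 22 + 13 = 35
10^4 = 10000
Spill cost = 35 * 10000 = 350000

350000


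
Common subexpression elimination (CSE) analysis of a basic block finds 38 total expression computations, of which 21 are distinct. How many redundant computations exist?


CSE count = total expressions - unique expressions
= 38 - 21 = 17

17


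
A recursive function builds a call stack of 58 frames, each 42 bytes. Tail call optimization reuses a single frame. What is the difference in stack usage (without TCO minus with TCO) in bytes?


Without TCO: 58 * 42 = 2436 bytes
With TCO: reuse 1 frame = 42 bytes
Savings = 2436 - 42 = 2394

2394


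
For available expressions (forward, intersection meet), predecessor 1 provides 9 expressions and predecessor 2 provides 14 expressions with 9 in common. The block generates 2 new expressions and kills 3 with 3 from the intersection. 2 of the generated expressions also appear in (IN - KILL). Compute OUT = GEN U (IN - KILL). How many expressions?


IN = intersection of predecessors = 9
IN - KILL = 9 - 3 = 6
|OUT| = |GEN| + |IN - KILL| - |GEN ∩ (IN - KILL)| = 2 + 6 - 2 = 6

6


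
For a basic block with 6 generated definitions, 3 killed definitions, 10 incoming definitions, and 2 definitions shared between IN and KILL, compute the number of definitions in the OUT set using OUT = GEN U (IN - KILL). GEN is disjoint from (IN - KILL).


IN - KILL: 10 - 2 = 8 surviving definitions
OUT = GEN + surviving = 6 + 8 = 14

14


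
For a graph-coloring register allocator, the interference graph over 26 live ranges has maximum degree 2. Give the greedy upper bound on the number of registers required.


Greedy coloring never needs more than (max_degree + 1) colors: when coloring a vertex, at most max_degree neighbors are already colored.
Upper bound = 2 + 1 = 3

3


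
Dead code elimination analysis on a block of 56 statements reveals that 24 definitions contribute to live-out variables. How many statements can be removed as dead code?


Dead code = total statements - live definitions
= 56 - 24 = 32

32


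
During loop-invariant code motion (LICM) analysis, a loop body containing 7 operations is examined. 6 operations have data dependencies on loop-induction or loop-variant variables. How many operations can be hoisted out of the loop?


Invariant candidates = total - loop-dependent
= 7 - 6 = 1

1


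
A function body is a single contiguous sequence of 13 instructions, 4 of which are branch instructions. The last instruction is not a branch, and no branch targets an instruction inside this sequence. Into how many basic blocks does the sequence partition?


With no in-sequence branch targets, the leaders are the first instruction plus the instruction after each branch.
Number of basic blocks = branches + 1
= 4 + 1 = 5

5


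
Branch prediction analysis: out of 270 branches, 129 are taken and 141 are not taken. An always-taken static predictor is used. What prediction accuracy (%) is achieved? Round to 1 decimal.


Predictor: always-taken
Correct predictions = 129
Accuracy = 129 / 270 * 100 = 47.8%

47.8


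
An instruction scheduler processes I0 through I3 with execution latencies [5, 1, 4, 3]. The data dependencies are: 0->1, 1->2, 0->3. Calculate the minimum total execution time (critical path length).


Compute longest path through dependency graph: dist(Ik) = max over predecessors of dist + latency(Ik).
dist(I0) = latency 5 = 5
dist(I1) = dist(I0) + 1 = 5 + 1 = 6
dist(I2) = dist(I1) + 4 = 6 + 4 = 10
dist(I3) = dist(I0) + 3 = 5 + 3 = 8
Critical path = max dist = 10

10


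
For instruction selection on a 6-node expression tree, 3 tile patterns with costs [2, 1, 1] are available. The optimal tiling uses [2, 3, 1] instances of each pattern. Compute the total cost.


Total cost = sum(count_i * cost_i)
= 2*2 + 3*1 + 1*1
= 8

8


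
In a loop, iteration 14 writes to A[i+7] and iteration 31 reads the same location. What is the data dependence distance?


Distance = read iteration - write iteration
= 31 - 14 = 17

17


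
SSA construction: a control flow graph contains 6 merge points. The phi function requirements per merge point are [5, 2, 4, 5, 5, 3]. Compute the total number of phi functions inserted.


Total phi functions = sum of phi functions at each join node
= 5 + 2 + 4 + 5 + 5 + 3 = 24

24


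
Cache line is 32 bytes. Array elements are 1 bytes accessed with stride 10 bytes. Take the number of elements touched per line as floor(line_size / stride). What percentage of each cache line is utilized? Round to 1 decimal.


Elements per cache line = floor(32 / 10) = 3
Bytes used = 3 * 1 = 3
Utilization = 3 / 32 * 100 = 9.4%

9.4


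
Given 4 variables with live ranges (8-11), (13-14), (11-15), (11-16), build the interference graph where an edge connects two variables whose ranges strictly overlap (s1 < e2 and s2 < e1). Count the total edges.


Check all pairs for overlapping intervals.
Two intervals (s1,e1) and (s2,e2) overlap if s1 < e2 and s2 < e1.
v0 (8-11) vs v1..v3: overlaps none -> 0
v1 (13-14) vs v2..v3: overlaps v2, v3 -> 2
v2 (11-15) vs v3: overlaps v3 -> 1
Total overlapping pairs = 0 + 2 + 1 = 3

3


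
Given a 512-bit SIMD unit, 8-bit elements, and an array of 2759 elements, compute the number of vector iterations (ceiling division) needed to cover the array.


Width = 512 / 8 = 64 elements per vector op
Iterations = ceil(2759 / 64) = 44

44


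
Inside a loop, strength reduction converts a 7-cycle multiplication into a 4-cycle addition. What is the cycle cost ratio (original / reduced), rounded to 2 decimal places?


Ratio = mult_cost / add_cost = 7 / 4 = 1.75

1.75


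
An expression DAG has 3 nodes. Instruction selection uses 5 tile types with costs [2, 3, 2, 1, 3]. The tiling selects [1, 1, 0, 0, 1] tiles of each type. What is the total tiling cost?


Total cost = sum(count_i * cost_i)
= 1*2 + 1*3 + 0*2 + 0*1 + 1*3
= 8

8


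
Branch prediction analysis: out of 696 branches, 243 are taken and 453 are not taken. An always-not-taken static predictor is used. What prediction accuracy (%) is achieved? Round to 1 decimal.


Predictor: always-not-taken
Correct predictions = 453
Accuracy = 453 / 696 * 100 = 65.1%

65.1


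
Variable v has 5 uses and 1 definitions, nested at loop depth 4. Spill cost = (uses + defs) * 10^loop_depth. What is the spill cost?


uses + defs = 5 + 1 = 6
10^4 = 10000
Spill cost = 6 * 10000 = 60000

60000


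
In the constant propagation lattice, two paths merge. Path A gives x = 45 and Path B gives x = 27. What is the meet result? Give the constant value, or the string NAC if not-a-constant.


Meet operation: if both paths give the same constant, result is that constant; if they differ, result is NAC (not-a-constant).
Path A: 45, Path B: 27 -> differ
Result: not-a-constant -> NAC

NAC


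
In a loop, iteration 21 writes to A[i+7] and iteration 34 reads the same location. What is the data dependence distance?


Distance = read iteration - write iteration
= 34 - 21 = 13

13


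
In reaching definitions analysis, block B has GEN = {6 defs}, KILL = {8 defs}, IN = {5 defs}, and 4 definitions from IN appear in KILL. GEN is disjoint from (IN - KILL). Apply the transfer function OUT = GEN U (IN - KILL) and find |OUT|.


IN - KILL: 5 - 4 = 1 surviving definitions
OUT = GEN + surviving = 6 + 1 = 7

7


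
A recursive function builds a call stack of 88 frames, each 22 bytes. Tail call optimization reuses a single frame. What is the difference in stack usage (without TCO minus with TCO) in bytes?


Without TCO: 88 * 22 = 1936 bytes
With TCO: reuse 1 frame = 22 bytes
Savings = 1936 - 22 = 1914

1914


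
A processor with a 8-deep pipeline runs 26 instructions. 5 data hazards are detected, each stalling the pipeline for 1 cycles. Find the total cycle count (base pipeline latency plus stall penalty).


Base cycles = 8 + 26 - 1 = 33
Total stalls = 5 * 1 = 5
Total = 33 + 5 = 38

38


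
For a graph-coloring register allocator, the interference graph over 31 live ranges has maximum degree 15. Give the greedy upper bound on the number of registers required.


Greedy coloring never needs more than (max_degree + 1) colors: when coloring a vertex, at most max_degree neighbors are already colored.
Upper bound = 15 + 1 = 16

16


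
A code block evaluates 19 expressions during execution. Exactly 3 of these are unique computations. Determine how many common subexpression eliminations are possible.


CSE count = total expressions - unique expressions
= 19 - 3 = 16

16


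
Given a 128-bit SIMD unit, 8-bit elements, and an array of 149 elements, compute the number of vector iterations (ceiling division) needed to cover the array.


Width = 128 / 8 = 16 elements per vector op
Iterations = ceil(149 / 16) = 10

10


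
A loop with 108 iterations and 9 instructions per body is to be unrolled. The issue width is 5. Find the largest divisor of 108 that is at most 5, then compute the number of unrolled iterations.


Largest divisor of 108 <= 5 is 4
New iterations = 108 / 4 = 27

27


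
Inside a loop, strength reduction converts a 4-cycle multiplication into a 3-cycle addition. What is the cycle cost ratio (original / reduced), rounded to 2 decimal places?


Ratio = mult_cost / add_cost = 4 / 3 = 1.33

1.33


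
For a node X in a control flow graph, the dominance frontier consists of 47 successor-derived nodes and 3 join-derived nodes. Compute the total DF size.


DF(X) = direct successor contributions + join point contributions
= 47 + 3 = 50

50


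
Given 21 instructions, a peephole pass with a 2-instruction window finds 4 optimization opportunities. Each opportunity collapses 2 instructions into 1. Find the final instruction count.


Each match removes 1 instructions.
Total removed = 4 * 1 = 4
Remaining = 21 - 4 = 17

17


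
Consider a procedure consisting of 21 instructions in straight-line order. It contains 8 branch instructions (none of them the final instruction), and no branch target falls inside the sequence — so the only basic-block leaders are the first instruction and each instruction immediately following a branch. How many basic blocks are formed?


With no in-sequence branch targets, the leaders are the first instruction plus the instruction after each branch.
Number of basic blocks = branches + 1
= 8 + 1 = 9

9


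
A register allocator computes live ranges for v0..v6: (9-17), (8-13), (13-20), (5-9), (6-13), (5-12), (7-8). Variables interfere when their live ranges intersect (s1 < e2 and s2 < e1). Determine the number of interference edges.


Check all pairs for overlapping intervals.
Two intervals (s1,e1) and (s2,e2) overlap if s1 < e2 and s2 < e1.
v0 (9-17) vs v1..v6: overlaps v1, v2, v4, v5 -> 4
v1 (8-13) vs v2..v6: overlaps v3, v4, v5 -> 3
v2 (13-20) vs v3..v6: overlaps none -> 0
v3 (5-9) vs v4..v6: overlaps v4, v5, v6 -> 3
v4 (6-13) vs v5..v6: overlaps v5, v6 -> 2
v5 (5-12) vs v6: overlaps v6 -> 1
Total overlapping pairs = 4 + 3 + 0 + 3 + 2 + 1 = 13

13


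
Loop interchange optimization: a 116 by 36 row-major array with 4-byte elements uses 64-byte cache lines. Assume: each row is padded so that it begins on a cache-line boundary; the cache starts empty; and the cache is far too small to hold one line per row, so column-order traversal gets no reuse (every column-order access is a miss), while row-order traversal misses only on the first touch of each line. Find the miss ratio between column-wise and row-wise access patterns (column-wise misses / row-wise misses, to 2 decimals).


Each row occupies 36 * 4 = 144 bytes and starts on a line boundary, so it spans ceil(144 / 64) = 3 cache lines.
Row-major traversal misses (one per line touched): 116 * ceil(36 * 4 / 64) = 348
Column-major traversal misses (no reuse, every access misses): 116 * 36 = 4176
Ratio = 4176 / 348 = 12.0

12.0


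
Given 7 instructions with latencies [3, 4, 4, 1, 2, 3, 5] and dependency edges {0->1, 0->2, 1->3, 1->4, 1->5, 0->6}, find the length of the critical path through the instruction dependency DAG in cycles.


Compute longest path through dependency graph: dist(Ik) = max over predecessors of dist + latency(Ik).
dist(I0) = latency 3 = 3
dist(I1) = dist(I0) + 4 = 3 + 4 = 7
dist(I2) = dist(I0) + 4 = 3 + 4 = 7
dist(I3) = dist(I1) + 1 = 7 + 1 = 8
dist(I4) = dist(I1) + 2 = 7 + 2 = 9
dist(I5) = dist(I1) + 3 = 7 + 3 = 10
dist(I6) = dist(I0) + 5 = 3 + 5 = 8
Critical path = max dist = 10

10


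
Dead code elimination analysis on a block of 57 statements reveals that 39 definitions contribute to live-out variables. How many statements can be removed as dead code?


Dead code = total statements - live definitions
= 57 - 39 = 18

18


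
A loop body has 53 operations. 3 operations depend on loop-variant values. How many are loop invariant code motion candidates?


Invariant candidates = total - loop-dependent
= 53 - 3 = 50

50


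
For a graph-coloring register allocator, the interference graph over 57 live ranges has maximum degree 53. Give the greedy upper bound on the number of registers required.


Greedy coloring never needs more than (max_degree + 1) colors: when coloring a vertex, at most max_degree neighbors are already colored.
Upper bound = 53 + 1 = 54

54


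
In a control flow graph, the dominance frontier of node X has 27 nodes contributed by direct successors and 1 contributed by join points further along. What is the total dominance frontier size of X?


DF(X) = direct successor contributions + join point contributions
= 27 + 1 = 28

28
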